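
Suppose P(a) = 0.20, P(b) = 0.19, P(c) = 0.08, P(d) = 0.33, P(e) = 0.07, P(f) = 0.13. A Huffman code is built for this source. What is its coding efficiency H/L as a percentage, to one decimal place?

98.4%

Entropy H = −Σ p log₂ p ≈ 2.3901 bits.
Huffman merges: 7/100+2/25→3/20; 13/100+3/20→7/25; 19/100+1/5→39/100; 7/25+33/100→61/100; 39/100+61/100→1. L = 243/100 ≈ 2.4300.
Efficiency = H/L = 2.3901/2.4300 = 98.4%.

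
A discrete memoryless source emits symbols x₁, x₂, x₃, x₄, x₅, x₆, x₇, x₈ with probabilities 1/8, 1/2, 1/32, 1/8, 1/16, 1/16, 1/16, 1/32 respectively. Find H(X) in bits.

Each probability is a power of 1/2, so log₂(1/p) is an integer.
H = Σ p·log₂(1/p) = 1/8·3 + 1/2·1 + 1/32·5 + 1/8·3 + 1/16·4 + 1/16·4 + 1/16·4 + 1/32·5 = 2.3125 bits.

2.3125 bits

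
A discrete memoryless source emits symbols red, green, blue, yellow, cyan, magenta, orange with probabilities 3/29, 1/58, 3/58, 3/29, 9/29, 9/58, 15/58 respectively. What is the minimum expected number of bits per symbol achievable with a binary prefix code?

Repeatedly combine the two least-probable nodes; the expected code length is the sum of the merged weights.
merge 1/58 + 3/58 → 2/29
merge 2/29 + 3/29 → 5/29
merge 3/29 + 9/58 → 15/58
merge 5/29 + 15/58 → 25/58
merge 15/58 + 9/29 → 33/58
merge 25/58 + 33/58 → 1
L = 2/29 + 5/29 + 15/58 + 25/58 + 33/58 + 1 = 5/2 = 2.5 bits/symbol.

2.5 bits/symbol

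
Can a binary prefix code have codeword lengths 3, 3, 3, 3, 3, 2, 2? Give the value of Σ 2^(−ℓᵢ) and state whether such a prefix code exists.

With common denominator 2^3 = 8: Σ 2^(−ℓᵢ) = 1/8 + 1/8 + 1/8 + 1/8 + 1/8 + 2/8 + 2/8 = 9/8 = 1.125.
Kraft's inequality requires Σ ≤ 1; here Σ = 1.125 > 1, so no such prefix code exists.

1.125; no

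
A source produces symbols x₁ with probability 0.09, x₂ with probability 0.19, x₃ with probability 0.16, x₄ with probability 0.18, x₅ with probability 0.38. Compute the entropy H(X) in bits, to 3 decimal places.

H = −Σ pᵢ log₂ pᵢ.
−0.09·log₂(0.09) = 0.3127
−0.19·log₂(0.19) = 0.4552
−0.16·log₂(0.16) = 0.4230
−0.18·log₂(0.18) = 0.4453
−0.38·log₂(0.38) = 0.5305
Sum ≈ 2.1667 → 2.167 bits.

2.167 bits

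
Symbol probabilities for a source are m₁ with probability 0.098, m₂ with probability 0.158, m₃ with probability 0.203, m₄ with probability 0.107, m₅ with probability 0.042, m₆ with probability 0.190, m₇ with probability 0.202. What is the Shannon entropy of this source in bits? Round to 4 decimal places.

H = −Σ pᵢ log₂ pᵢ.
−0.098·log₂(0.098) = 0.3284
−0.158·log₂(0.158) = 0.4206
−0.203·log₂(0.203) = 0.4670
−0.107·log₂(0.107) = 0.3450
−0.042·log₂(0.042) = 0.1921
−0.190·log₂(0.190) = 0.4552
−0.202·log₂(0.202) = 0.4661
Sum ≈ 2.6744 → 2.6744 bits.

2.6744 bits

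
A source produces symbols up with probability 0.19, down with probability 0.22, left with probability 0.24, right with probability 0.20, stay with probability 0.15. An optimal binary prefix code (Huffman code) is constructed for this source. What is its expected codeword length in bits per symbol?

Repeatedly combine the two least-probable nodes; the expected code length is the sum of the merged weights.
merge 3/20 + 19/100 → 17/50
merge 1/5 + 11/50 → 21/50
merge 6/25 + 17/50 → 29/50
merge 21/50 + 29/50 → 1
L = 17/50 + 21/50 + 29/50 + 1 = 117/50 = 2.34 bits/symbol.

2.34 bits/symbol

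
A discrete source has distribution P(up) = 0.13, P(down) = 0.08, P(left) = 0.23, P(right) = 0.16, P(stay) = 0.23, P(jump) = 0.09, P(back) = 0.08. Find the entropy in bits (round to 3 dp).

2.677 bits

H = −Σ pᵢ log₂ pᵢ.
−0.13·log₂(0.13) = 0.3826
−0.08·log₂(0.08) = 0.2915
−0.23·log₂(0.23) = 0.4877
−0.16·log₂(0.16) = 0.4230
−0.23·log₂(0.23) = 0.4877
−0.09·log₂(0.09) = 0.3127
−0.08·log₂(0.08) = 0.2915
Sum ≈ 2.6767 → 2.677 bits.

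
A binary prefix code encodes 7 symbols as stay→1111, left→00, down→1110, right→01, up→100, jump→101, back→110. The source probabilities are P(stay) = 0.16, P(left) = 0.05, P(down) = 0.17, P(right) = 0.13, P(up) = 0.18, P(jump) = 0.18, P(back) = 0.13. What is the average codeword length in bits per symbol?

3.15 bits/symbol

L̄ = Σ pᵢ·ℓᵢ = 0.16·4 + 0.05·2 + 0.17·4 + 0.13·2 + 0.18·3 + 0.18·3 + 0.13·3 = 3.15 bits/symbol.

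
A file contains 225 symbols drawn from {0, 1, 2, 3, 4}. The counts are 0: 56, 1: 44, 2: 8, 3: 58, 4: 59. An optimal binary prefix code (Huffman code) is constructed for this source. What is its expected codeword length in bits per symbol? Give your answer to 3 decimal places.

2.231 bits/symbol

Probabilities are the counts divided by 225.
Repeatedly combine the two least-probable nodes; the expected code length is the sum of the merged weights.
merge 8/225 + 44/225 → 52/225
merge 52/225 + 56/225 → 12/25
merge 58/225 + 59/225 → 13/25
merge 12/25 + 13/25 → 1
L = 52/225 + 12/25 + 13/25 + 1 = 502/225 ≈ 2.231 bits/symbol.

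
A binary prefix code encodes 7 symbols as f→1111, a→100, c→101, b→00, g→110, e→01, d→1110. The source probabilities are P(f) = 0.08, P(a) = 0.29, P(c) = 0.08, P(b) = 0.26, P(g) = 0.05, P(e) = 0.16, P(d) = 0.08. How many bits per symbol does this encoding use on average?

L̄ = Σ pᵢ·ℓᵢ = 0.08·4 + 0.29·3 + 0.08·3 + 0.26·2 + 0.05·3 + 0.16·2 + 0.08·4 = 2.74 bits/symbol.

2.74 bits/symbol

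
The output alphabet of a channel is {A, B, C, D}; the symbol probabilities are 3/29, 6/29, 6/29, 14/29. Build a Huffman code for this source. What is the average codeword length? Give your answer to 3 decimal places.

Repeatedly combine the two least-probable nodes; the expected code length is the sum of the merged weights.
merge 3/29 + 6/29 → 9/29
merge 6/29 + 9/29 → 15/29
merge 14/29 + 15/29 → 1
L = 9/29 + 15/29 + 1 = 53/29 ≈ 1.828 bits/symbol.

1.828 bits/symbol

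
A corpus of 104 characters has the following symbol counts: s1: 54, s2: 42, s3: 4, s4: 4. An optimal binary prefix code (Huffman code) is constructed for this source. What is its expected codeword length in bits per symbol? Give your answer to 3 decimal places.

Probabilities are the counts divided by 104.
Repeatedly combine the two least-probable nodes; the expected code length is the sum of the merged weights.
merge 1/26 + 1/26 → 1/13
merge 1/13 + 21/52 → 25/52
merge 25/52 + 27/52 → 1
L = 1/13 + 25/52 + 1 = 81/52 ≈ 1.558 bits/symbol.

1.558 bits/symbol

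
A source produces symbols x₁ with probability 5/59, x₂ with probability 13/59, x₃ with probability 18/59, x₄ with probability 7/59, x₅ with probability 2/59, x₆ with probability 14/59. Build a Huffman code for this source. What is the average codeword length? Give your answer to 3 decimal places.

Repeatedly combine the two least-probable nodes; the expected code length is the sum of the merged weights.
merge 2/59 + 5/59 → 7/59
merge 7/59 + 7/59 → 14/59
merge 13/59 + 14/59 → 27/59
merge 14/59 + 18/59 → 32/59
merge 27/59 + 32/59 → 1
L = 7/59 + 14/59 + 27/59 + 32/59 + 1 = 139/59 ≈ 2.356 bits/symbol.

2.356 bits/symbol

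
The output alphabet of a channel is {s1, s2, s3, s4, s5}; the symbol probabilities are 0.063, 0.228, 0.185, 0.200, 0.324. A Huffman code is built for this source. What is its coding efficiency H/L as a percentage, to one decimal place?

Entropy H = −Σ p log₂ p ≈ 2.1791 bits.
Huffman merges: 63/1000+37/200→31/125; 1/5+57/250→107/250; 31/125+81/250→143/250; 107/250+143/250→1. L = 281/125 ≈ 2.2480.
Efficiency = H/L = 2.1791/2.2480 = 96.9%.

96.9%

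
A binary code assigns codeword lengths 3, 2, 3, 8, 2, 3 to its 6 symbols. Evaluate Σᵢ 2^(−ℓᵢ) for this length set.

0.87890625

With common denominator 2^8 = 256: Σ 2^(−ℓᵢ) = 32/256 + 64/256 + 32/256 + 1/256 + 64/256 + 32/256 = 225/256 = 0.87890625.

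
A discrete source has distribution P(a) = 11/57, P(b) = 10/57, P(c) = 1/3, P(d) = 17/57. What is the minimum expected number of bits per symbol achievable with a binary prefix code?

2 bits/symbol

Repeatedly combine the two least-probable nodes; the expected code length is the sum of the merged weights.
merge 10/57 + 11/57 → 7/19
merge 17/57 + 1/3 → 12/19
merge 7/19 + 12/19 → 1
L = 7/19 + 12/19 + 1 = 2 bits/symbol.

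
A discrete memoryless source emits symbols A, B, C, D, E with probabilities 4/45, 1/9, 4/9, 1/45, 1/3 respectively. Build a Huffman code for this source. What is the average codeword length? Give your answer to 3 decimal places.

1.889 bits/symbol

Repeatedly combine the two least-probable nodes; the expected code length is the sum of the merged weights.
merge 1/45 + 4/45 → 1/9
merge 1/9 + 1/9 → 2/9
merge 2/9 + 1/3 → 5/9
merge 4/9 + 5/9 → 1
L = 1/9 + 2/9 + 5/9 + 1 = 17/9 ≈ 1.889 bits/symbol.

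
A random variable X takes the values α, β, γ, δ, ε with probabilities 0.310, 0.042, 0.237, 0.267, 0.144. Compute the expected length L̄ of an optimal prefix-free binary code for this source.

Repeatedly combine the two least-probable nodes; the expected code length is the sum of the merged weights.
merge 21/500 + 18/125 → 93/500
merge 93/500 + 237/1000 → 423/1000
merge 267/1000 + 31/100 → 577/1000
merge 423/1000 + 577/1000 → 1
L = 93/500 + 423/1000 + 577/1000 + 1 = 1093/500 = 2.186 bits/symbol.

2.186 bits/symbol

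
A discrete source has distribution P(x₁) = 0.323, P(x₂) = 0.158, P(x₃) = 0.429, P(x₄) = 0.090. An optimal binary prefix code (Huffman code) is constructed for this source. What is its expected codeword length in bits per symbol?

1.819 bits/symbol

Repeatedly combine the two least-probable nodes; the expected code length is the sum of the merged weights.
merge 9/100 + 79/500 → 31/125
merge 31/125 + 323/1000 → 571/1000
merge 429/1000 + 571/1000 → 1
L = 31/125 + 571/1000 + 1 = 1819/1000 = 1.819 bits/symbol.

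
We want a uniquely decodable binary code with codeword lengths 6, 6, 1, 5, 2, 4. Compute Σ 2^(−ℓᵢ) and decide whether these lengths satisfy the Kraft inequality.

With common denominator 2^6 = 64: Σ 2^(−ℓᵢ) = 1/64 + 1/64 + 32/64 + 2/64 + 16/64 + 4/64 = 56/64 = 0.875.
Kraft's inequality requires Σ ≤ 1; here Σ = 0.875 ≤ 1, so such a prefix code exists.

0.875; yes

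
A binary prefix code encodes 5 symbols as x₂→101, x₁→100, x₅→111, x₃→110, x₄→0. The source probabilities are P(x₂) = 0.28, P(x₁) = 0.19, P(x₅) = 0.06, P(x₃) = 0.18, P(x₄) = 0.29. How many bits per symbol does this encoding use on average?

2.42 bits/symbol

L̄ = Σ pᵢ·ℓᵢ = 0.28·3 + 0.19·3 + 0.06·3 + 0.18·3 + 0.29·1 = 2.42 bits/symbol.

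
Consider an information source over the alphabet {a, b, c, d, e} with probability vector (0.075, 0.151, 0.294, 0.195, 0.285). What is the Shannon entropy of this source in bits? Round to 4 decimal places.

H = −Σ pᵢ log₂ pᵢ.
−0.075·log₂(0.075) = 0.2803
−0.151·log₂(0.151) = 0.4118
−0.294·log₂(0.294) = 0.5192
−0.195·log₂(0.195) = 0.4599
−0.285·log₂(0.285) = 0.5161
Sum ≈ 2.1874 → 2.1874 bits.

2.1874 bits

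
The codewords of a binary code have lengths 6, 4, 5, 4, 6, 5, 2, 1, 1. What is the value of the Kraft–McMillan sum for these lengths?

With common denominator 2^6 = 64: Σ 2^(−ℓᵢ) = 1/64 + 4/64 + 2/64 + 4/64 + 1/64 + 2/64 + 16/64 + 32/64 + 32/64 = 94/64 = 1.46875.

1.46875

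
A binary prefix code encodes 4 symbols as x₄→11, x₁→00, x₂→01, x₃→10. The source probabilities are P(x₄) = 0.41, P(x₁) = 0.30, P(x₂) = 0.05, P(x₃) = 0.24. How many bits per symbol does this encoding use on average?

2 bits/symbol

L̄ = Σ pᵢ·ℓᵢ = 0.41·2 + 0.30·2 + 0.05·2 + 0.24·2 = 2 bits/symbol.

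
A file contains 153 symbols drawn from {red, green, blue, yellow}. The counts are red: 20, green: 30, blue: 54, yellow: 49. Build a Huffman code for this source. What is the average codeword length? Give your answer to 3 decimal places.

1.974 bits/symbol

Probabilities are the counts divided by 153.
Repeatedly combine the two least-probable nodes; the expected code length is the sum of the merged weights.
merge 20/153 + 10/51 → 50/153
merge 49/153 + 50/153 → 11/17
merge 6/17 + 11/17 → 1
L = 50/153 + 11/17 + 1 = 302/153 ≈ 1.974 bits/symbol.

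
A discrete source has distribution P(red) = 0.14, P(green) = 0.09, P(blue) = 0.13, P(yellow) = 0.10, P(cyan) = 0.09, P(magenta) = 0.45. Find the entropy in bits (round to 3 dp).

H = −Σ pᵢ log₂ pᵢ.
−0.14·log₂(0.14) = 0.3971
−0.09·log₂(0.09) = 0.3127
−0.13·log₂(0.13) = 0.3826
−0.10·log₂(0.10) = 0.3322
−0.09·log₂(0.09) = 0.3127
−0.45·log₂(0.45) = 0.5184
Sum ≈ 2.2557 → 2.256 bits.

2.256 bits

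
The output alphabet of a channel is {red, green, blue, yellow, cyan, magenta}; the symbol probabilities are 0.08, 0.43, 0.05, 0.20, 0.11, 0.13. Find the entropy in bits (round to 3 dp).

2.228 bits

H = −Σ pᵢ log₂ pᵢ.
−0.08·log₂(0.08) = 0.2915
−0.43·log₂(0.43) = 0.5236
−0.05·log₂(0.05) = 0.2161
−0.20·log₂(0.20) = 0.4644
−0.11·log₂(0.11) = 0.3503
−0.13·log₂(0.13) = 0.3826
Sum ≈ 2.2285 → 2.228 bits.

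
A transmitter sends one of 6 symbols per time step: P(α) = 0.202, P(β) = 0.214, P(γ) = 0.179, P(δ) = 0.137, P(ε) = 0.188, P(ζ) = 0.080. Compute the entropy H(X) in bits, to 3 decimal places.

2.524 bits

H = −Σ pᵢ log₂ pᵢ.
−0.202·log₂(0.202) = 0.4661
−0.214·log₂(0.214) = 0.4760
−0.179·log₂(0.179) = 0.4443
−0.137·log₂(0.137) = 0.3929
−0.188·log₂(0.188) = 0.4533
−0.080·log₂(0.080) = 0.2915
Sum ≈ 2.5241 → 2.524 bits.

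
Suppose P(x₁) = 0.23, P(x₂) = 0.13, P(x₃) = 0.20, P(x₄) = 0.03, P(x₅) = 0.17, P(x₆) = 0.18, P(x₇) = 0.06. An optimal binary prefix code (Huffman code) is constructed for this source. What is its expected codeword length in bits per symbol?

2.66 bits/symbol

Repeatedly combine the two least-probable nodes; the expected code length is the sum of the merged weights.
merge 3/100 + 3/50 → 9/100
merge 9/100 + 13/100 → 11/50
merge 17/100 + 9/50 → 7/20
merge 1/5 + 11/50 → 21/50
merge 23/100 + 7/20 → 29/50
merge 21/50 + 29/50 → 1
L = 9/100 + 11/50 + 7/20 + 21/50 + 29/50 + 1 = 133/50 = 2.66 bits/symbol.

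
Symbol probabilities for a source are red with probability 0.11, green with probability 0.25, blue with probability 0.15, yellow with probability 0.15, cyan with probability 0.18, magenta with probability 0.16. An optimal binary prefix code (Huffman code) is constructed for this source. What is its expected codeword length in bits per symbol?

2.57 bits/symbol

Repeatedly combine the two least-probable nodes; the expected code length is the sum of the merged weights.
merge 11/100 + 3/20 → 13/50
merge 3/20 + 4/25 → 31/100
merge 9/50 + 1/4 → 43/100
merge 13/50 + 31/100 → 57/100
merge 43/100 + 57/100 → 1
L = 13/50 + 31/100 + 43/100 + 57/100 + 1 = 257/100 = 2.57 bits/symbol.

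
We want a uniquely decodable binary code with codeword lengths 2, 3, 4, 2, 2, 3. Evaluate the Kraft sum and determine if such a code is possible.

1.0625; no

With common denominator 2^4 = 16: Σ 2^(−ℓᵢ) = 4/16 + 2/16 + 1/16 + 4/16 + 4/16 + 2/16 = 17/16 = 1.0625.
Kraft's inequality requires Σ ≤ 1; here Σ = 1.0625 > 1, so no such prefix code exists.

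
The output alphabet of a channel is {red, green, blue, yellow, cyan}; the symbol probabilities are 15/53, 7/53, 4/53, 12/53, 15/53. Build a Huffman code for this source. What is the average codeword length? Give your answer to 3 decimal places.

Repeatedly combine the two least-probable nodes; the expected code length is the sum of the merged weights.
merge 4/53 + 7/53 → 11/53
merge 11/53 + 12/53 → 23/53
merge 15/53 + 15/53 → 30/53
merge 23/53 + 30/53 → 1
L = 11/53 + 23/53 + 30/53 + 1 = 117/53 ≈ 2.208 bits/symbol.

2.208 bits/symbol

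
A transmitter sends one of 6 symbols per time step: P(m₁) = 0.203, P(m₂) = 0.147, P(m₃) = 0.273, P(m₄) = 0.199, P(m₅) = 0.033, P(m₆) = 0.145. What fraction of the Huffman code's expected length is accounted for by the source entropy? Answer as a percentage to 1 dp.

96.5%

Entropy H = −Σ p log₂ p ≈ 2.4148 bits.
Huffman merges: 33/1000+29/200→89/500; 147/1000+89/500→13/40; 199/1000+203/1000→201/500; 273/1000+13/40→299/500; 201/500+299/500→1. L = 2503/1000 ≈ 2.5030.
Efficiency = H/L = 2.4148/2.5030 = 96.5%.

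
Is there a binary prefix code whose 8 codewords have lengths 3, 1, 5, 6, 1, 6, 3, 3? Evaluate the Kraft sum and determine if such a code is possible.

With common denominator 2^6 = 64: Σ 2^(−ℓᵢ) = 8/64 + 32/64 + 2/64 + 1/64 + 32/64 + 1/64 + 8/64 + 8/64 = 92/64 = 1.4375.
Kraft's inequality requires Σ ≤ 1; here Σ = 1.4375 > 1, so no such prefix code exists.

1.4375; no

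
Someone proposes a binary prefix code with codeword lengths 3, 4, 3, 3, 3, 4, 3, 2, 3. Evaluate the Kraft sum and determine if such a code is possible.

With common denominator 2^4 = 16: Σ 2^(−ℓᵢ) = 2/16 + 1/16 + 2/16 + 2/16 + 2/16 + 1/16 + 2/16 + 4/16 + 2/16 = 18/16 = 1.125.
Kraft's inequality requires Σ ≤ 1; here Σ = 1.125 > 1, so no such prefix code exists.

1.125; no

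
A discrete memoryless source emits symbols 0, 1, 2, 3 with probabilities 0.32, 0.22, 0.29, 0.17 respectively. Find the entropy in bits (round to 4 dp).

H = −Σ pᵢ log₂ pᵢ.
−0.32·log₂(0.32) = 0.5260
−0.22·log₂(0.22) = 0.4806
−0.29·log₂(0.29) = 0.5179
−0.17·log₂(0.17) = 0.4346
Sum ≈ 1.9591 → 1.9591 bits.

1.9591 bits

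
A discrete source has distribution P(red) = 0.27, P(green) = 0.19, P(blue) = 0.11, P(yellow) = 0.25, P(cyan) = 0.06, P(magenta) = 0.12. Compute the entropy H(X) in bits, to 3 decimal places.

2.426 bits

H = −Σ pᵢ log₂ pᵢ.
−0.27·log₂(0.27) = 0.5100
−0.19·log₂(0.19) = 0.4552
−0.11·log₂(0.11) = 0.3503
−0.25·log₂(0.25) = 0.5000
−0.06·log₂(0.06) = 0.2435
−0.12·log₂(0.12) = 0.3671
Sum ≈ 2.4261 → 2.426 bits.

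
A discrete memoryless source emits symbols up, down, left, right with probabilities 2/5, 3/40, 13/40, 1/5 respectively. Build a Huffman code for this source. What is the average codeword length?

Repeatedly combine the two least-probable nodes; the expected code length is the sum of the merged weights.
merge 3/40 + 1/5 → 11/40
merge 11/40 + 13/40 → 3/5
merge 2/5 + 3/5 → 1
L = 11/40 + 3/5 + 1 = 15/8 = 1.875 bits/symbol.

1.875 bits/symbol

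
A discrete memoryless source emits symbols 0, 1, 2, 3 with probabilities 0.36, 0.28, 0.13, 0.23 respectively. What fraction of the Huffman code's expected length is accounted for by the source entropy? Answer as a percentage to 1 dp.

Entropy H = −Σ p log₂ p ≈ 1.9151 bits.
Huffman merges: 13/100+23/100→9/25; 7/25+9/25→16/25; 9/25+16/25→1. L = 2 ≈ 2.0000.
Efficiency = H/L = 1.9151/2.0000 = 95.8%.

95.8%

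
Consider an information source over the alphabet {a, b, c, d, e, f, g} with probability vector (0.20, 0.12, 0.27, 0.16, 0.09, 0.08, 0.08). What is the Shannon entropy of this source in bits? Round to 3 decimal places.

H = −Σ pᵢ log₂ pᵢ.
−0.20·log₂(0.20) = 0.4644
−0.12·log₂(0.12) = 0.3671
−0.27·log₂(0.27) = 0.5100
−0.16·log₂(0.16) = 0.4230
−0.09·log₂(0.09) = 0.3127
−0.08·log₂(0.08) = 0.2915
−0.08·log₂(0.08) = 0.2915
Sum ≈ 2.6602 → 2.660 bits.

2.660 bits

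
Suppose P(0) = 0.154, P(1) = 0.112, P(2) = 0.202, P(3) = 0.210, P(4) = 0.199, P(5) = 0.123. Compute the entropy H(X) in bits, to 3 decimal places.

H = −Σ pᵢ log₂ pᵢ.
−0.154·log₂(0.154) = 0.4156
−0.112·log₂(0.112) = 0.3537
−0.202·log₂(0.202) = 0.4661
−0.210·log₂(0.210) = 0.4728
−0.199·log₂(0.199) = 0.4635
−0.123·log₂(0.123) = 0.3719
Sum ≈ 2.5437 → 2.544 bits.

2.544 bits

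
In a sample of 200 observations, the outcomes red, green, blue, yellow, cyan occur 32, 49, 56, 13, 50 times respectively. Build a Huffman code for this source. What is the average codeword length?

Probabilities are the counts divided by 200.
Repeatedly combine the two least-probable nodes; the expected code length is the sum of the merged weights.
merge 13/200 + 4/25 → 9/40
merge 9/40 + 49/200 → 47/100
merge 1/4 + 7/25 → 53/100
merge 47/100 + 53/100 → 1
L = 9/40 + 47/100 + 53/100 + 1 = 89/40 = 2.225 bits/symbol.

2.225 bits/symbol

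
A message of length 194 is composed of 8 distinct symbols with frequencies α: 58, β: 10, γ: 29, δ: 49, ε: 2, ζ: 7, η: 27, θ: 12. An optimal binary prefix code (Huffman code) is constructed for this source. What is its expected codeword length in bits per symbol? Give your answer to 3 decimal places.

Probabilities are the counts divided by 194.
Repeatedly combine the two least-probable nodes; the expected code length is the sum of the merged weights.
merge 1/97 + 7/194 → 9/194
merge 9/194 + 5/97 → 19/194
merge 6/97 + 19/194 → 31/194
merge 27/194 + 29/194 → 28/97
merge 31/194 + 49/194 → 40/97
merge 28/97 + 29/97 → 57/97
merge 40/97 + 57/97 → 1
L = 9/194 + 19/194 + 31/194 + 28/97 + 40/97 + 57/97 + 1 = 503/194 ≈ 2.593 bits/symbol.

2.593 bits/symbol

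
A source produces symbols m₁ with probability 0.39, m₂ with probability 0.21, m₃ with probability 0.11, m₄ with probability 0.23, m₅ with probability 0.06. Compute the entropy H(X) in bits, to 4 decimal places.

2.0841 bits

H = −Σ pᵢ log₂ pᵢ.
−0.39·log₂(0.39) = 0.5298
−0.21·log₂(0.21) = 0.4728
−0.11·log₂(0.11) = 0.3503
−0.23·log₂(0.23) = 0.4877
−0.06·log₂(0.06) = 0.2435
Sum ≈ 2.0841 → 2.0841 bits.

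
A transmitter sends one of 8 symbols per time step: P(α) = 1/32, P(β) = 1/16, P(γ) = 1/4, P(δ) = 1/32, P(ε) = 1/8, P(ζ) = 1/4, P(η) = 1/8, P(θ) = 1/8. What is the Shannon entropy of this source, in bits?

Each probability is a power of 1/2, so log₂(1/p) is an integer.
H = Σ p·log₂(1/p) = 1/32·5 + 1/16·4 + 1/4·2 + 1/32·5 + 1/8·3 + 1/4·2 + 1/8·3 + 1/8·3 = 2.6875 bits.

2.6875 bits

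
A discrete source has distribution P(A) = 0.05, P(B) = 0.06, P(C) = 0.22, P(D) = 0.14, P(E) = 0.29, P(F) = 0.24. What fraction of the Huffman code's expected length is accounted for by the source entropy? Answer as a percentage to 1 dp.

99.5%

Entropy H = −Σ p log₂ p ≈ 2.3494 bits.
Huffman merges: 1/20+3/50→11/100; 11/100+7/50→1/4; 11/50+6/25→23/50; 1/4+29/100→27/50; 23/50+27/50→1. L = 59/25 ≈ 2.3600.
Efficiency = H/L = 2.3494/2.3600 = 99.5%.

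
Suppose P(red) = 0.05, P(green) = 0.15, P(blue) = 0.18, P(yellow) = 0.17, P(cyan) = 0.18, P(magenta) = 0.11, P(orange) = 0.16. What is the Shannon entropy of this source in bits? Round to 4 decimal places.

2.7251 bits

H = −Σ pᵢ log₂ pᵢ.
−0.05·log₂(0.05) = 0.2161
−0.15·log₂(0.15) = 0.4105
−0.18·log₂(0.18) = 0.4453
−0.17·log₂(0.17) = 0.4346
−0.18·log₂(0.18) = 0.4453
−0.11·log₂(0.11) = 0.3503
−0.16·log₂(0.16) = 0.4230
Sum ≈ 2.7251 → 2.7251 bits.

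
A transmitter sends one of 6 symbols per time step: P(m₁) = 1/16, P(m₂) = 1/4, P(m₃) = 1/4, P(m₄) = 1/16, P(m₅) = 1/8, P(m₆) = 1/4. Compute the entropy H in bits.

Each probability is a power of 1/2, so log₂(1/p) is an integer.
H = Σ p·log₂(1/p) = 1/16·4 + 1/4·2 + 1/4·2 + 1/16·4 + 1/8·3 + 1/4·2 = 2.375 bits.

2.375 bits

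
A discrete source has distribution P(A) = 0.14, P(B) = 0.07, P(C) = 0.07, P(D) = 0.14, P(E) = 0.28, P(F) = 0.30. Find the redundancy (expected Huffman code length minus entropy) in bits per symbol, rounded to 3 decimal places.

Entropy H = −Σ p log₂ p ≈ 2.3666 bits.
Huffman merges: 7/100+7/100→7/50; 7/50+7/50→7/25; 7/50+7/25→21/50; 7/25+3/10→29/50; 21/50+29/50→1. L = 121/50 ≈ 2.4200.
L − H = 2.4200 − 2.3666 = 0.053 bits.

0.053 bits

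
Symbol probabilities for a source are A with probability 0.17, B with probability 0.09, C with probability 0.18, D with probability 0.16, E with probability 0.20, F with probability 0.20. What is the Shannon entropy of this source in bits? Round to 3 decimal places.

2.544 bits

H = −Σ pᵢ log₂ pᵢ.
−0.17·log₂(0.17) = 0.4346
−0.09·log₂(0.09) = 0.3127
−0.18·log₂(0.18) = 0.4453
−0.16·log₂(0.16) = 0.4230
−0.20·log₂(0.20) = 0.4644
−0.20·log₂(0.20) = 0.4644
Sum ≈ 2.5443 → 2.544 bits.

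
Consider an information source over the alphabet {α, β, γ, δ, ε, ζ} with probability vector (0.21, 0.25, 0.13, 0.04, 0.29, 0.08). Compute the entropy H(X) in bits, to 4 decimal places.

2.3506 bits

H = −Σ pᵢ log₂ pᵢ.
−0.21·log₂(0.21) = 0.4728
−0.25·log₂(0.25) = 0.5000
−0.13·log₂(0.13) = 0.3826
−0.04·log₂(0.04) = 0.1858
−0.29·log₂(0.29) = 0.5179
−0.08·log₂(0.08) = 0.2915
Sum ≈ 2.3506 → 2.3506 bits.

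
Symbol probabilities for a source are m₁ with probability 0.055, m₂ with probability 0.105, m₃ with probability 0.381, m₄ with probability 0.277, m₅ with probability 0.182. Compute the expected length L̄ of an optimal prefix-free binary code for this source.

Repeatedly combine the two least-probable nodes; the expected code length is the sum of the merged weights.
merge 11/200 + 21/200 → 4/25
merge 4/25 + 91/500 → 171/500
merge 277/1000 + 171/500 → 619/1000
merge 381/1000 + 619/1000 → 1
L = 4/25 + 171/500 + 619/1000 + 1 = 2121/1000 = 2.121 bits/symbol.

2.121 bits/symbol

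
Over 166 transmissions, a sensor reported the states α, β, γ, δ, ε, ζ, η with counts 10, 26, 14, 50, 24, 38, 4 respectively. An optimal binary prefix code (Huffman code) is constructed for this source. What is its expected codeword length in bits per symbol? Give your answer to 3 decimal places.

2.554 bits/symbol

Probabilities are the counts divided by 166.
Repeatedly combine the two least-probable nodes; the expected code length is the sum of the merged weights.
merge 2/83 + 5/83 → 7/83
merge 7/83 + 7/83 → 14/83
merge 12/83 + 13/83 → 25/83
merge 14/83 + 19/83 → 33/83
merge 25/83 + 25/83 → 50/83
merge 33/83 + 50/83 → 1
L = 7/83 + 14/83 + 25/83 + 33/83 + 50/83 + 1 = 212/83 ≈ 2.554 bits/symbol.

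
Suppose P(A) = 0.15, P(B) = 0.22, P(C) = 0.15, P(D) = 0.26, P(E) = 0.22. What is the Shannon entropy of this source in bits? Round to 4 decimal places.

H = −Σ pᵢ log₂ pᵢ.
−0.15·log₂(0.15) = 0.4105
−0.22·log₂(0.22) = 0.4806
−0.15·log₂(0.15) = 0.4105
−0.26·log₂(0.26) = 0.5053
−0.22·log₂(0.22) = 0.4806
Sum ≈ 2.2875 → 2.2875 bits.

2.2875 bits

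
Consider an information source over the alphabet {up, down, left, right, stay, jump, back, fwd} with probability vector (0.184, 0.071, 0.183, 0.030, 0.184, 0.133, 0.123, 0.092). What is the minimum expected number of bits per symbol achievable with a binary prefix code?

2.917 bits/symbol

Repeatedly combine the two least-probable nodes; the expected code length is the sum of the merged weights.
merge 3/100 + 71/1000 → 101/1000
merge 23/250 + 101/1000 → 193/1000
merge 123/1000 + 133/1000 → 32/125
merge 183/1000 + 23/125 → 367/1000
merge 23/125 + 193/1000 → 377/1000
merge 32/125 + 367/1000 → 623/1000
merge 377/1000 + 623/1000 → 1
L = 101/1000 + 193/1000 + 32/125 + 367/1000 + 377/1000 + 623/1000 + 1 = 2917/1000 = 2.917 bits/symbol.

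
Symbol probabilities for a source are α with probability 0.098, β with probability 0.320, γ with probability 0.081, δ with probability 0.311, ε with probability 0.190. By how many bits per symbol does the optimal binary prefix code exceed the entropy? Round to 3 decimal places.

Entropy H = −Σ p log₂ p ≈ 2.1274 bits.
Huffman merges: 81/1000+49/500→179/1000; 179/1000+19/100→369/1000; 311/1000+8/25→631/1000; 369/1000+631/1000→1. L = 2179/1000 ≈ 2.1790.
L − H = 2.1790 − 2.1274 = 0.052 bits.

0.052 bits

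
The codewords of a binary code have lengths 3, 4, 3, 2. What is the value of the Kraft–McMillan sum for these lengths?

0.5625

With common denominator 2^4 = 16: Σ 2^(−ℓᵢ) = 2/16 + 1/16 + 2/16 + 4/16 = 9/16 = 0.5625.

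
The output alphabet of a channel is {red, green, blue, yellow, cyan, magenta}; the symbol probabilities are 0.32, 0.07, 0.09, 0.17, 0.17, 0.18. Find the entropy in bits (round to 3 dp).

2.422 bits

H = −Σ pᵢ log₂ pᵢ.
−0.32·log₂(0.32) = 0.5260
−0.07·log₂(0.07) = 0.2686
−0.09·log₂(0.09) = 0.3127
−0.17·log₂(0.17) = 0.4346
−0.17·log₂(0.17) = 0.4346
−0.18·log₂(0.18) = 0.4453
Sum ≈ 2.4217 → 2.422 bits.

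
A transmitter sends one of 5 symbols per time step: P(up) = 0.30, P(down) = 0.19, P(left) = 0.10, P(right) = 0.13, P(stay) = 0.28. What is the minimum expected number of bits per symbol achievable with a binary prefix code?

2.23 bits/symbol

Repeatedly combine the two least-probable nodes; the expected code length is the sum of the merged weights.
merge 1/10 + 13/100 → 23/100
merge 19/100 + 23/100 → 21/50
merge 7/25 + 3/10 → 29/50
merge 21/50 + 29/50 → 1
L = 23/100 + 21/50 + 29/50 + 1 = 223/100 = 2.23 bits/symbol.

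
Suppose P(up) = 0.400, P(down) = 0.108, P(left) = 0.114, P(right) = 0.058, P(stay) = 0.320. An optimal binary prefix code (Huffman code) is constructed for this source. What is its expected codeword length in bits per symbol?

Repeatedly combine the two least-probable nodes; the expected code length is the sum of the merged weights.
merge 29/500 + 27/250 → 83/500
merge 57/500 + 83/500 → 7/25
merge 7/25 + 8/25 → 3/5
merge 2/5 + 3/5 → 1
L = 83/500 + 7/25 + 3/5 + 1 = 1023/500 = 2.046 bits/symbol.

2.046 bits/symbol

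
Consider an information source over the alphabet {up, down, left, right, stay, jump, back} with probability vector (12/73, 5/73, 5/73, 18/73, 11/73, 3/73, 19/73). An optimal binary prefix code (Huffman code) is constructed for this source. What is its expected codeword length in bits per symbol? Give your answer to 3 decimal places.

Repeatedly combine the two least-probable nodes; the expected code length is the sum of the merged weights.
merge 3/73 + 5/73 → 8/73
merge 5/73 + 8/73 → 13/73
merge 11/73 + 12/73 → 23/73
merge 13/73 + 18/73 → 31/73
merge 19/73 + 23/73 → 42/73
merge 31/73 + 42/73 → 1
L = 8/73 + 13/73 + 23/73 + 31/73 + 42/73 + 1 = 190/73 ≈ 2.603 bits/symbol.

2.603 bits/symbol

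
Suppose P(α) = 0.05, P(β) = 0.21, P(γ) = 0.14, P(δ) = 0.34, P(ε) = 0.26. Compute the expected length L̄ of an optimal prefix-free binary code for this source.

2.19 bits/symbol

Repeatedly combine the two least-probable nodes; the expected code length is the sum of the merged weights.
merge 1/20 + 7/50 → 19/100
merge 19/100 + 21/100 → 2/5
merge 13/50 + 17/50 → 3/5
merge 2/5 + 3/5 → 1
L = 19/100 + 2/5 + 3/5 + 1 = 219/100 = 2.19 bits/symbol.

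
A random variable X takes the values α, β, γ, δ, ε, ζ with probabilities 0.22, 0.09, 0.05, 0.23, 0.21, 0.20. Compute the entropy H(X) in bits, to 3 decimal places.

H = −Σ pᵢ log₂ pᵢ.
−0.22·log₂(0.22) = 0.4806
−0.09·log₂(0.09) = 0.3127
−0.05·log₂(0.05) = 0.2161
−0.23·log₂(0.23) = 0.4877
−0.21·log₂(0.21) = 0.4728
−0.20·log₂(0.20) = 0.4644
Sum ≈ 2.4342 → 2.434 bits.

2.434 bits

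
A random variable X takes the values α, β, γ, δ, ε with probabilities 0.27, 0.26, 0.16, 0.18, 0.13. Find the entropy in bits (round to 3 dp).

H = −Σ pᵢ log₂ pᵢ.
−0.27·log₂(0.27) = 0.5100
−0.26·log₂(0.26) = 0.5053
−0.16·log₂(0.16) = 0.4230
−0.18·log₂(0.18) = 0.4453
−0.13·log₂(0.13) = 0.3826
Sum ≈ 2.2663 → 2.266 bits.

2.266 bits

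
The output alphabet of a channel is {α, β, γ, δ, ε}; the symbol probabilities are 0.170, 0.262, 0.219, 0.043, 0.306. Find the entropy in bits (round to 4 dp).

2.1387 bits

H = −Σ pᵢ log₂ pᵢ.
−0.170·log₂(0.170) = 0.4346
−0.262·log₂(0.262) = 0.5063
−0.219·log₂(0.219) = 0.4798
−0.043·log₂(0.043) = 0.1952
−0.306·log₂(0.306) = 0.5228
Sum ≈ 2.1387 → 2.1387 bits.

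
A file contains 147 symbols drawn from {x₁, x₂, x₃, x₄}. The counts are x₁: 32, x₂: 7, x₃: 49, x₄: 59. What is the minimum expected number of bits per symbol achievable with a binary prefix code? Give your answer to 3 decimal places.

1.864 bits/symbol

Probabilities are the counts divided by 147.
Repeatedly combine the two least-probable nodes; the expected code length is the sum of the merged weights.
merge 1/21 + 32/147 → 13/49
merge 13/49 + 1/3 → 88/147
merge 59/147 + 88/147 → 1
L = 13/49 + 88/147 + 1 = 274/147 ≈ 1.864 bits/symbol.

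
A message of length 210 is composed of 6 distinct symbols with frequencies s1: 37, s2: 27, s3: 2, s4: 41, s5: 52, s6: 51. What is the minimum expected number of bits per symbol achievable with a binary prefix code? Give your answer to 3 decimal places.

2.452 bits/symbol

Probabilities are the counts divided by 210.
Repeatedly combine the two least-probable nodes; the expected code length is the sum of the merged weights.
merge 1/105 + 9/70 → 29/210
merge 29/210 + 37/210 → 11/35
merge 41/210 + 17/70 → 46/105
merge 26/105 + 11/35 → 59/105
merge 46/105 + 59/105 → 1
L = 29/210 + 11/35 + 46/105 + 59/105 + 1 = 103/42 ≈ 2.452 bits/symbol.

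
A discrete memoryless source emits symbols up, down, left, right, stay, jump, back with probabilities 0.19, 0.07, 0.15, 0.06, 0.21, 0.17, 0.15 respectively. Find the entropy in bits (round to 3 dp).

2.696 bits

H = −Σ pᵢ log₂ pᵢ.
−0.19·log₂(0.19) = 0.4552
−0.07·log₂(0.07) = 0.2686
−0.15·log₂(0.15) = 0.4105
−0.06·log₂(0.06) = 0.2435
−0.21·log₂(0.21) = 0.4728
−0.17·log₂(0.17) = 0.4346
−0.15·log₂(0.15) = 0.4105
Sum ≈ 2.6958 → 2.696 bits.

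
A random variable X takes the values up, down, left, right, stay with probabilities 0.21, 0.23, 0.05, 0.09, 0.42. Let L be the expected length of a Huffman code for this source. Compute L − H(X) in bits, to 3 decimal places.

Entropy H = −Σ p log₂ p ≈ 2.0149 bits.
Huffman merges: 1/20+9/100→7/50; 7/50+21/100→7/20; 23/100+7/20→29/50; 21/50+29/50→1. L = 207/100 ≈ 2.0700.
L − H = 2.0700 − 2.0149 = 0.055 bits.

0.055 bits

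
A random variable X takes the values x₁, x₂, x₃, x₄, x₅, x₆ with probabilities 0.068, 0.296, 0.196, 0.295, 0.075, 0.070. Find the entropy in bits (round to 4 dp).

H = −Σ pᵢ log₂ pᵢ.
−0.068·log₂(0.068) = 0.2637
−0.296·log₂(0.296) = 0.5199
−0.196·log₂(0.196) = 0.4608
−0.295·log₂(0.295) = 0.5196
−0.075·log₂(0.075) = 0.2803
−0.070·log₂(0.070) = 0.2686
Sum ≈ 2.3128 → 2.3128 bits.

2.3128 bits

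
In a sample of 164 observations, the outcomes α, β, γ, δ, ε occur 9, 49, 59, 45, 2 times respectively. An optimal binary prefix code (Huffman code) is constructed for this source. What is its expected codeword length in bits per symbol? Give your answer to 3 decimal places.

2.049 bits/symbol

Probabilities are the counts divided by 164.
Repeatedly combine the two least-probable nodes; the expected code length is the sum of the merged weights.
merge 1/82 + 9/164 → 11/164
merge 11/164 + 45/164 → 14/41
merge 49/164 + 14/41 → 105/164
merge 59/164 + 105/164 → 1
L = 11/164 + 14/41 + 105/164 + 1 = 84/41 ≈ 2.049 bits/symbol.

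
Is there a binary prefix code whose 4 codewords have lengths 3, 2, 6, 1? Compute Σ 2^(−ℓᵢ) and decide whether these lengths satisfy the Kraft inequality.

0.890625; yes

With common denominator 2^6 = 64: Σ 2^(−ℓᵢ) = 8/64 + 16/64 + 1/64 + 32/64 = 57/64 = 0.890625.
Kraft's inequality requires Σ ≤ 1; here Σ = 0.890625 ≤ 1, so such a prefix code exists.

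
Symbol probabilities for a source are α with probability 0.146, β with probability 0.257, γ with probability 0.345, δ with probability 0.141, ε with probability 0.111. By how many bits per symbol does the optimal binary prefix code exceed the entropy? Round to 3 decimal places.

Entropy H = −Σ p log₂ p ≈ 2.1893 bits.
Huffman merges: 111/1000+141/1000→63/250; 73/500+63/250→199/500; 257/1000+69/200→301/500; 199/500+301/500→1. L = 563/250 ≈ 2.2520.
L − H = 2.2520 − 2.1893 = 0.063 bits.

0.063 bits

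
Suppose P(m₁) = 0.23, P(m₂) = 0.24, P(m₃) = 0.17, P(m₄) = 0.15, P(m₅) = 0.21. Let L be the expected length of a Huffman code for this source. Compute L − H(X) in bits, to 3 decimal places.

Entropy H = −Σ p log₂ p ≈ 2.2998 bits.
Huffman merges: 3/20+17/100→8/25; 21/100+23/100→11/25; 6/25+8/25→14/25; 11/25+14/25→1. L = 58/25 ≈ 2.3200.
L − H = 2.3200 − 2.2998 = 0.020 bits.

0.020 bits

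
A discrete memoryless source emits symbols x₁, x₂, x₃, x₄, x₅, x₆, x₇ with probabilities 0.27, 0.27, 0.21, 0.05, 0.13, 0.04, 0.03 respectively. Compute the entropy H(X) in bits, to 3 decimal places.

H = −Σ pᵢ log₂ pᵢ.
−0.27·log₂(0.27) = 0.5100
−0.27·log₂(0.27) = 0.5100
−0.21·log₂(0.21) = 0.4728
−0.05·log₂(0.05) = 0.2161
−0.13·log₂(0.13) = 0.3826
−0.04·log₂(0.04) = 0.1858
−0.03·log₂(0.03) = 0.1518
Sum ≈ 2.4291 → 2.429 bits.

2.429 bits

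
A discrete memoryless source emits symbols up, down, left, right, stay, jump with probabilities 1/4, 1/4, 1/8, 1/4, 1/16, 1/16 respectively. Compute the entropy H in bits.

Each probability is a power of 1/2, so log₂(1/p) is an integer.
H = Σ p·log₂(1/p) = 1/4·2 + 1/4·2 + 1/8·3 + 1/4·2 + 1/16·4 + 1/16·4 = 2.375 bits.

2.375 bits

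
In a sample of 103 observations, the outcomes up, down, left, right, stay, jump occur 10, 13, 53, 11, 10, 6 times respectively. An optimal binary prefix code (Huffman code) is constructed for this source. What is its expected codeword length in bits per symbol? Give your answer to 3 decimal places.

2.126 bits/symbol

Probabilities are the counts divided by 103.
Repeatedly combine the two least-probable nodes; the expected code length is the sum of the merged weights.
merge 6/103 + 10/103 → 16/103
merge 10/103 + 11/103 → 21/103
merge 13/103 + 16/103 → 29/103
merge 21/103 + 29/103 → 50/103
merge 50/103 + 53/103 → 1
L = 16/103 + 21/103 + 29/103 + 50/103 + 1 = 219/103 ≈ 2.126 bits/symbol.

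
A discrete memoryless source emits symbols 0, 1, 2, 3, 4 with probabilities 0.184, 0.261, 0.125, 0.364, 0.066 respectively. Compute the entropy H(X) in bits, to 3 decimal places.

H = −Σ pᵢ log₂ pᵢ.
−0.184·log₂(0.184) = 0.4494
−0.261·log₂(0.261) = 0.5058
−0.125·log₂(0.125) = 0.3750
−0.364·log₂(0.364) = 0.5307
−0.066·log₂(0.066) = 0.2588
Sum ≈ 2.1197 → 2.120 bits.

2.120 bits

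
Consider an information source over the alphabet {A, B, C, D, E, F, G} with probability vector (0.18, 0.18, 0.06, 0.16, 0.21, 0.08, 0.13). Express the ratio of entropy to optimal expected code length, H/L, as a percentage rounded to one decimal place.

Entropy H = −Σ p log₂ p ≈ 2.7041 bits.
Huffman merges: 3/50+2/25→7/50; 13/100+7/50→27/100; 4/25+9/50→17/50; 9/50+21/100→39/100; 27/100+17/50→61/100; 39/100+61/100→1. L = 11/4 ≈ 2.7500.
Efficiency = H/L = 2.7041/2.7500 = 98.3%.

98.3%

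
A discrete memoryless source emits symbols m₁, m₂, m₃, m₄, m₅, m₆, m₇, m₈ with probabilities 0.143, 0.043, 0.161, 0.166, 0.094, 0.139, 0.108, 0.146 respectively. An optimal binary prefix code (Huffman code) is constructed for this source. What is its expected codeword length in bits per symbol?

Repeatedly combine the two least-probable nodes; the expected code length is the sum of the merged weights.
merge 43/1000 + 47/500 → 137/1000
merge 27/250 + 137/1000 → 49/200
merge 139/1000 + 143/1000 → 141/500
merge 73/500 + 161/1000 → 307/1000
merge 83/500 + 49/200 → 411/1000
merge 141/500 + 307/1000 → 589/1000
merge 411/1000 + 589/1000 → 1
L = 137/1000 + 49/200 + 141/500 + 307/1000 + 411/1000 + 589/1000 + 1 = 2971/1000 = 2.971 bits/symbol.

2.971 bits/symbol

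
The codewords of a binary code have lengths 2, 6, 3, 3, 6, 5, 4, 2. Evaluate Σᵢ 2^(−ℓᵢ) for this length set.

With common denominator 2^6 = 64: Σ 2^(−ℓᵢ) = 16/64 + 1/64 + 8/64 + 8/64 + 1/64 + 2/64 + 4/64 + 16/64 = 56/64 = 0.875.

0.875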